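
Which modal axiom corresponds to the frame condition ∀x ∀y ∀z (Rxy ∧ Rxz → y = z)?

◇ψ → □ψ

A defining formula is ◇ψ → □ψ (the CD axiom).
Suppose ◇ψ→□ψ is valid. Take Rxy, Rxz and set V(ψ)={y}. Then ◇ψ at x, so □ψ at x, so ψ at z, i.e. z=y.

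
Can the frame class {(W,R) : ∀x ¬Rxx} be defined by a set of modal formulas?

Modal frame validity is preserved under surjective bounded morphisms.
The 4-cycle (worlds w0,w1,w2,w3 with w0→w1→w2→w3→w0) is irreflexive, and the map sending every world to a single reflexive point • is a surjective bounded morphism (forth: every edge maps to (•,•); back: every world has a successor). So any modal formula valid on the 4-cycle is also valid on the reflexive point, which is not irreflexive.
So no modal formula (or set of formulas) defines exactly the irreflexive frames.

No — not modally definable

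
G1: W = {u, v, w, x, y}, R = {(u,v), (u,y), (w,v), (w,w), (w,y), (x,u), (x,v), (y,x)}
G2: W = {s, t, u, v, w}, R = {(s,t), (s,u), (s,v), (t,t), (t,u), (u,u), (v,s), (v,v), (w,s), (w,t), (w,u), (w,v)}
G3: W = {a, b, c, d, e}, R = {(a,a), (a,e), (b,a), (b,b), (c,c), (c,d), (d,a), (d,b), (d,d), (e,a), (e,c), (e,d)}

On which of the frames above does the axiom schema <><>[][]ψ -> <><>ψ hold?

The schema corresponds to a generalized confluence (Geach) condition: forall x forall y (x R^2 y -> exists w (y R^2 w & x R^2 w)).
G1: fails — uR²x but no t with xR²t and uR²t.
G2: condition met.
G3: condition met.
Valid on: G2, G3.

G2, G3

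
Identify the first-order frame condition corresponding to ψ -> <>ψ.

reflexivity

Replacing ψ by ¬ψ and contraposing gives the equivalent schema □ψ → ψ.
Suppose □ψ→ψ is valid. At any x set V(ψ)={w : Rxw}. Then □ψ holds at x, so ψ holds at x, i.e. Rxx.
The converse is a direct semantic check.
So the correspondent is reflexivity.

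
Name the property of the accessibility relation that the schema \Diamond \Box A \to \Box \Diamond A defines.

Suppose ◇□A→□◇A is valid. Take Rxy, Rxz and set V(A)={w : Ryw}. Then □A at y so ◇□A at x, so □◇A at x, so ◇A at z, giving w with Rzw and Ryw.
The converse is a direct semantic check.
So the correspondent is convergence.

convergence: \forall x \forall y \forall z (Rxy \wedge Rxz \to \exists w (Ryw \wedge Rzw))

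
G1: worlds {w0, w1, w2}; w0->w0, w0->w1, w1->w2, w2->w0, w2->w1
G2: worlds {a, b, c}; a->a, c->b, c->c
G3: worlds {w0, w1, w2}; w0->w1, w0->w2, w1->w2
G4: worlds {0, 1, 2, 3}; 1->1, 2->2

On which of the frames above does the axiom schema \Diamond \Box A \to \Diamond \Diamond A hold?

Frame correspondent (Sahlqvist): \forall x \forall y (xRy \to \exists w (yRw \wedge x R^2 w)) — i.e. a generalized confluence (Geach) condition.
G1: satisfies the condition.
G2: fails — cRb but no w with bRw and cR²w.
G3: fails — w0Rw2 but no w with w2Rw and w0R²w.
G4: satisfies the condition.
Valid on: G1, G4.

G1, G4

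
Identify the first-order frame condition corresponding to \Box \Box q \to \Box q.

density: \forall x \forall y (Rxy \to \exists z (Rxz \wedge Rzy))

Suppose □□q→□q is valid. Take Rxy and set V(q)={w : xR²w}. Then □□q at x, so □q at x, so q at y, i.e. ∃z(Rxz∧Rzy).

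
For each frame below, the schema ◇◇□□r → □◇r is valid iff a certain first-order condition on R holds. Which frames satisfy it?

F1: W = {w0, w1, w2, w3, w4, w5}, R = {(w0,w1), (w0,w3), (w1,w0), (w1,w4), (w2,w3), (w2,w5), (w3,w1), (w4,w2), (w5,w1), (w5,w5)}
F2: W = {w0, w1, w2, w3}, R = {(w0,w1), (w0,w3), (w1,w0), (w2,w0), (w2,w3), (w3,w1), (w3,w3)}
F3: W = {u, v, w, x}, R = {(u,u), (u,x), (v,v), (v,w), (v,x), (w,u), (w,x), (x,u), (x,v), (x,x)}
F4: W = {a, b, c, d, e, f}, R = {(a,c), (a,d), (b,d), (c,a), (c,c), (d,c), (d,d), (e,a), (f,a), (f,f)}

F3, F4

This is the axiom for a generalized confluence (Geach) condition; its first-order frame correspondent is ∀x ∀y ∀z ((xR²y ∧ xRz) → ∃w (yR²w ∧ zRw)).
F1: fails — w0R²w1, w0Rw1 but no w with w1R²w and w1Rw.
F2: fails — w0R²w1, w0Rw1 but no w with w1R²w and w1Rw.
F3: ✓.
F4: ✓.
Valid on: F3, F4.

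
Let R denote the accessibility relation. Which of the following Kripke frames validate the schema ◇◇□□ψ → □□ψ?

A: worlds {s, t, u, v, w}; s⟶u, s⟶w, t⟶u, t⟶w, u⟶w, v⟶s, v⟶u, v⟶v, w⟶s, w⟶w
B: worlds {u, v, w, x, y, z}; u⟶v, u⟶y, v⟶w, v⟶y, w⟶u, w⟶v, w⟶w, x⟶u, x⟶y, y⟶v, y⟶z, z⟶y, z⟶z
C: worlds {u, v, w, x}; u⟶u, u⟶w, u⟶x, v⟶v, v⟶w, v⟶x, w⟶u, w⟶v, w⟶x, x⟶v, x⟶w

Frame correspondent (Sahlqvist): ∀x ∀y ∀z ((xR²y ∧ xR²z) → ∃w (yR²w ∧ z = w)) — i.e. a generalized confluence (Geach) condition.
A: fails — vR²s, vR²u but no w* with sR²w* and u=w*.
B: fails — uR²v, uR²y but no t with vR²t and y=t.
C: ✓.
Valid on: C.

C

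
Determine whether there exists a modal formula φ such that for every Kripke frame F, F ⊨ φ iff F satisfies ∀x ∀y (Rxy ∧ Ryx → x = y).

No

Modal frame validity is preserved under surjective bounded morphisms.
The 8-cycle (worlds s,t,u,v,w,x,y,z with s→t→u→v→w→x→y→z→s) is antisymmetric. Sending even-indexed worlds to s and odd-indexed worlds to t is a surjective bounded morphism onto the two-world frame with s↔t, which is not antisymmetric.
So the class is not modally definable.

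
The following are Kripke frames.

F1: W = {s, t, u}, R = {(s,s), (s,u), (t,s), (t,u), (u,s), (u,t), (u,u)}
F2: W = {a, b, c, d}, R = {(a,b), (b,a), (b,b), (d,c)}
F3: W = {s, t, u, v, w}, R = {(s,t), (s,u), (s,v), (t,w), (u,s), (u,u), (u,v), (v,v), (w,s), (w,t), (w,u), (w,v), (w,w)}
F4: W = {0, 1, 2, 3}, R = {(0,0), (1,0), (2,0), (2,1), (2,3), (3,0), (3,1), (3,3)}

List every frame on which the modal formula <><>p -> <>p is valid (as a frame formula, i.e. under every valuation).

Frame correspondent (Sahlqvist): forall x forall y (x R^2 y -> exists w (y = w & xRw)) — i.e. a generalized confluence (Geach) condition.
F1: fails — sR²t but no w with t=w and sRw.
F2: fails — aR²a but no w with a=w and aRw.
F3: fails — sR²s but no w* with s=w* and sRw*.
F4: satisfies the condition.

F4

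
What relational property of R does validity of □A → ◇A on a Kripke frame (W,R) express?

Suppose □A→◇A is valid. At any x set V(A)=W. Then □A at x, so ◇A at x, so x has a successor.
The converse is a direct semantic check.
So the correspondent is seriality.

seriality: ∀x ∃y Rxy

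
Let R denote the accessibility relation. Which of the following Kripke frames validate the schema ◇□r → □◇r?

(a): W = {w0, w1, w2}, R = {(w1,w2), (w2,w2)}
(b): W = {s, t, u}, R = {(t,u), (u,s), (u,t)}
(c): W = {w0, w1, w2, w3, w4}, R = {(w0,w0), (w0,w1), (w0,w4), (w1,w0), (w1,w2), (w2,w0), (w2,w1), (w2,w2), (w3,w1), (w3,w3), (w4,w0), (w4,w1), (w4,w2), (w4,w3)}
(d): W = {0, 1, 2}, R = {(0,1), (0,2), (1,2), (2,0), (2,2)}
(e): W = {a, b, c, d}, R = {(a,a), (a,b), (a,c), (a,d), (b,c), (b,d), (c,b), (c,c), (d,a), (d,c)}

(a), (d), (e)

Frame correspondent (Sahlqvist): ∀x ∀y ∀z (Rxy ∧ Rxz → ∃w (Ryw ∧ Rzw)) — i.e. convergence.
(a): satisfies the condition.
(b): fails — Rus and Rus but s and s have no common successor.
(c): fails — Rw3w1 and Rw3w3 but w1 and w3 have no common successor.
(d): satisfies the condition.
(e): satisfies the condition.
Valid on: (a), (d), (e).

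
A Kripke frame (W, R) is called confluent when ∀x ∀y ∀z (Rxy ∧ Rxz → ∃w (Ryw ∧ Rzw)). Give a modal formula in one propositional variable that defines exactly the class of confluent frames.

The condition is convergence. The .2 schema ◇□p → □◇p defines it.
Suppose ◇□p→□◇p is valid. Take Rxy, Rxz and set V(p)={w : Ryw}. Then □p at y so ◇□p at x, so □◇p at x, so ◇p at z, giving w with Rzw and Ryw.

◇□p → □◇p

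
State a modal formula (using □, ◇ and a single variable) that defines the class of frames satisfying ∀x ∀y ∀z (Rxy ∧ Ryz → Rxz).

The condition is transitivity. The 4 schema □q → □□q defines it.

□q → □□q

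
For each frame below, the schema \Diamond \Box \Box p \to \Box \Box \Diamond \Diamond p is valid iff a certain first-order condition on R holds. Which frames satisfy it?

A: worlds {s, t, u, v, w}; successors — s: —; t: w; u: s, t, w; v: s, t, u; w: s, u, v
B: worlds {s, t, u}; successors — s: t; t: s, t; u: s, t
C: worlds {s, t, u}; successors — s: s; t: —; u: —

B, C

This is the axiom for a generalized confluence (Geach) condition; its first-order frame correspondent is \forall x \forall y \forall z ((xRy \wedge x R^2 z) \to \exists w (y R^2 w \wedge z R^2 w)).
A: fails — tRw, tR²s but no w* with wR²w* and sR²w*.
B: holds.
C: holds.
Valid on: B, C.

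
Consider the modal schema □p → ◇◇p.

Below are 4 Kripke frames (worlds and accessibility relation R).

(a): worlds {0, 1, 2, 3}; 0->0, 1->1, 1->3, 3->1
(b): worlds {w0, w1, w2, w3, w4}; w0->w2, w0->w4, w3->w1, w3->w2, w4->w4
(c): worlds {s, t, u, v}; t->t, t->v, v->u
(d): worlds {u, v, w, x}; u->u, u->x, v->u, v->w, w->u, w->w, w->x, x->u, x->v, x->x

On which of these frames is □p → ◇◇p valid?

This is the axiom for a generalized confluence (Geach) condition; its first-order frame correspondent is ∀x ∃w (xRw ∧ xR²w).
(a): fails — at 2 but no w with 2Rw and 2R²w.
(b): fails — at w1 but no w with w1Rw and w1R²w.
(c): fails — at s but no w with sRw and sR²w.
(d): satisfies the condition.
Valid on: (d).

(d)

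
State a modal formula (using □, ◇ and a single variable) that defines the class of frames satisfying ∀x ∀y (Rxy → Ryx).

s → □◇s

This is symmetry; the standard corresponding axiom is B: s → □◇s.
Suppose s→□◇s is valid. Take Rxy and set V(s)={x}. Then s at x, so □◇s at x, so ◇s at y, so some z with Ryz has s; z=x, i.e. Ryx.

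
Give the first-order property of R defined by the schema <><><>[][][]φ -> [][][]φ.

forall x forall y forall z ((x R^3 y & x R^3 z) -> exists w (y R^3 w & z = w))

This is a Sahlqvist (Geach-type) schema ◇^3□^3φ → □^3◇^0φ.
Minimal-valuation argument: fix x; take any y with xR^3y and any z with xR^3z. Set V(φ) to the set of worlds R-reachable from y in exactly 3 steps. Then □^3φ holds at y, so the antecedent holds at x; validity forces ◇^0φ at z, giving a w with zR^0w and yR^3w.
First-order correspondent: forall x forall y forall z ((x R^3 y & x R^3 z) -> exists w (y R^3 w & z = w)).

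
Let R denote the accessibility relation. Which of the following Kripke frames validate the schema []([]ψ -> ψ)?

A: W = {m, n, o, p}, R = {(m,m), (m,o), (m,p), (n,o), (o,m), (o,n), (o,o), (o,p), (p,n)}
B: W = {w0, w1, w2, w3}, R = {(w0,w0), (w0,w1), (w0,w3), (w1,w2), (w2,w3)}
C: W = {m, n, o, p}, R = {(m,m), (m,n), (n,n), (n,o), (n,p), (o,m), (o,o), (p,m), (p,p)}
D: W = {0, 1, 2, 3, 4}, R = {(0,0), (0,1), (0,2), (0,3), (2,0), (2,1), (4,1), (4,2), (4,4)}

Frame correspondent (Sahlqvist): forall x forall y (Rxy -> Ryy) — i.e. shift-reflexivity.
A: fails — Ron but not Rnn.
B: fails — Rw1w2 but not Rw2w2.
C: satisfies the condition.
D: fails — R02 but not R22.
Valid on: C.

C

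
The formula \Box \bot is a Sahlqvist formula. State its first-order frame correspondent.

□⊥ is valid iff no world has any successor (otherwise □⊥ fails at any world with one).

Emptiness of R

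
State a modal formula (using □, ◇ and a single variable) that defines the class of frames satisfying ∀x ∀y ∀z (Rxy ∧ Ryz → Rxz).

□r → □□r

The condition is transitivity. The 4 schema □r → □□r defines it.
Suppose □r→□□r is valid. Take Rxy, Ryz and set V(r)={w : Rxw}. Then □r at x, so □□r at x, so □r at y, so r at z, i.e. Rxz.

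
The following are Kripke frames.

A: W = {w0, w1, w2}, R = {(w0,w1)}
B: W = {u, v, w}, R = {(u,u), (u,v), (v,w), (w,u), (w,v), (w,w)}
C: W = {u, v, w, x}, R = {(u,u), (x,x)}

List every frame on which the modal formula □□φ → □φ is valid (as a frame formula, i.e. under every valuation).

B, C

Frame correspondent (Sahlqvist): ∀x ∀y (Rxy → ∃z (Rxz ∧ Rzy)) — i.e. density.
A: fails — Rw0w1 but no z with Rw0z and Rzw1.
B: holds.
C: holds.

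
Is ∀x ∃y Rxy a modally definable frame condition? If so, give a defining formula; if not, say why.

Definable; □q → ◇q defines it

The condition is seriality. A defining modal formula is □q → ◇q.
Suppose □q→◇q is valid. At any x set V(q)=W. Then □q at x, so ◇q at x, so x has a successor.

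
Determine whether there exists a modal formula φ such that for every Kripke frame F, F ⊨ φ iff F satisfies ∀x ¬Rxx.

No — not modally definable

Any modally definable frame class is closed under surjective bounded morphisms.
The 2-cycle (worlds w0,w1 with w0→w1→w0) is irreflexive, and the map sending every world to a single reflexive point • is a surjective bounded morphism (forth: every edge maps to (•,•); back: every world has a successor). So any modal formula valid on the 2-cycle is also valid on the reflexive point, which is not irreflexive.
Hence irreflexivity is not modally definable.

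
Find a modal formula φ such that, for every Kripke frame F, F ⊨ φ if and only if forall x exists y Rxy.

□s → ◇s

The condition is seriality. The D schema □s → ◇s defines it.
Suppose □s→◇s is valid. At any x set V(s)=W. Then □s at x, so ◇s at x, so x has a successor.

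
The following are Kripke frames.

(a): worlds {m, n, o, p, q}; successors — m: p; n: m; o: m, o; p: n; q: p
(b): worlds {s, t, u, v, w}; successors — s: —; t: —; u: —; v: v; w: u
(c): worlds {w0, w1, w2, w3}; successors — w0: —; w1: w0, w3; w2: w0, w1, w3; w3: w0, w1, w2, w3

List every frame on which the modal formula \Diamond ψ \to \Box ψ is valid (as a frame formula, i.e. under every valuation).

(b)

The schema corresponds to partial functionality: \forall x \forall y \forall z (Rxy \wedge Rxz \to y = z).
(a): fails — o sees both m and o.
(b): ✓.
(c): fails — w1 sees both w0 and w3.
Valid on: (b).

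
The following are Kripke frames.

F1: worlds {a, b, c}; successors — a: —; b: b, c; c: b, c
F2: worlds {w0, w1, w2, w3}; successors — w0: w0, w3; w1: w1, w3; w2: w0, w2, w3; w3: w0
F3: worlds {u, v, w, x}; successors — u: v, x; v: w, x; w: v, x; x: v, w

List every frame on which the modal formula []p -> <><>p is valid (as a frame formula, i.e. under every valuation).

F2, F3

Frame correspondent (Sahlqvist): forall x exists w (xRw & x R^2 w) — i.e. a generalized confluence (Geach) condition.
F1: fails — at a but no w with aRw and aR²w.
F2: ✓.
F3: ✓.
Valid on: F2, F3.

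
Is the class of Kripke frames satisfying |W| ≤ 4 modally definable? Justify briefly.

Any modally definable frame class is closed under disjoint unions.
Any modal formula valid on each of 5 disjoint one-world frames is valid on their disjoint union (validity is preserved under disjoint unions). Each one-world frame has |W|=1≤4, but the union has |W|=5.
Hence having at most 4 worlds is not modally definable.

Not definable by any modal formula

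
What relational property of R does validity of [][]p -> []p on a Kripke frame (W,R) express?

density: forall x forall y (Rxy -> exists z (Rxz & Rzy))

Suppose □□p→□p is valid. Take Rxy and set V(p)={w : xR²w}. Then □□p at x, so □p at x, so p at y, i.e. ∃z(Rxz∧Rzy).
Conversely, any frame satisfying forall x forall y (Rxy -> exists z (Rxz & Rzy)) validates the schema.
Frame condition: forall x forall y (Rxy -> exists z (Rxz & Rzy)).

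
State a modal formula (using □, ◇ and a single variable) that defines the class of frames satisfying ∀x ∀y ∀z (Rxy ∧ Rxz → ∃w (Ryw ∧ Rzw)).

The condition is convergence. The .2 schema ◇□q → □◇q defines it.
Suppose ◇□q→□◇q is valid. Take Rxy, Rxz and set V(q)={w : Ryw}. Then □q at y so ◇□q at x, so □◇q at x, so ◇q at z, giving w with Rzw and Ryw.

◇□q → □◇q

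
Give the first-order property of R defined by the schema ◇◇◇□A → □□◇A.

∀x ∀y ∀z ((xR³y ∧ xR²z) → ∃w (yRw ∧ zRw))

This is a Sahlqvist (Geach-type) schema ◇^3□^1A → □^2◇^1A.
Minimal-valuation argument: fix x; take any y with xR^3y and any z with xR^2z. Set V(A) to the set of worlds R-reachable from y in exactly 1 step. Then □^1A holds at y, so the antecedent holds at x; validity forces ◇^1A at z, giving a w with zR^1w and yR^1w.
First-order correspondent: ∀x ∀y ∀z ((xR³y ∧ xR²z) → ∃w (yRw ∧ zRw)).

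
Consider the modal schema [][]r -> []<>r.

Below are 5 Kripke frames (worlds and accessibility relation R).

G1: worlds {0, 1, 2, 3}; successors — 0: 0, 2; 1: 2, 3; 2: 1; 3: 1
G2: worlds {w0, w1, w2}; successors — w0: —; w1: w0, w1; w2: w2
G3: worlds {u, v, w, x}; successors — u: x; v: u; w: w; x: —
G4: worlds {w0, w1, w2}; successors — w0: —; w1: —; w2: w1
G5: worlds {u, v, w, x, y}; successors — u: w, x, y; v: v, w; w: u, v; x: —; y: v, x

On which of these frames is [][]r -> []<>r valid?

Frame correspondent (Sahlqvist): forall x forall z (xRz -> exists w (x R^2 w & zRw)) — i.e. a generalized confluence (Geach) condition.
G1: holds.
G2: fails — w1Rw0 but no w with w1R²w and w0Rw.
G3: fails — uRx but no t with uR²t and xRt.
G4: fails — w2Rw1 but no w with w2R²w and w1Rw.
G5: fails — uRx but no t with uR²t and xRt.
Valid on: G1.

G1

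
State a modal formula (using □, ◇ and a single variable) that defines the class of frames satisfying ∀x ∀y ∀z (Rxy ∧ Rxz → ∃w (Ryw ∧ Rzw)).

A defining formula is ◇□r → □◇r (the .2 axiom).
Suppose ◇□r→□◇r is valid. Take Rxy, Rxz and set V(r)={w : Ryw}. Then □r at y so ◇□r at x, so □◇r at x, so ◇r at z, giving w with Rzw and Ryw.

◇□r → □◇r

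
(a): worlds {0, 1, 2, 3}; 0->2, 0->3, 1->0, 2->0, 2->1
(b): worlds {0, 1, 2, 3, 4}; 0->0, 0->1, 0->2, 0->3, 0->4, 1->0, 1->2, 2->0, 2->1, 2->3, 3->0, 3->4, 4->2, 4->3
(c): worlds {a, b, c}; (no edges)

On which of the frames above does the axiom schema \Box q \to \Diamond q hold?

This is the axiom for seriality; its first-order frame correspondent is \forall x \exists y Rxy.
(a): fails — world 3 has no successor.
(b): ✓.
(c): fails — world a has no successor.
Valid on: (b).

(b)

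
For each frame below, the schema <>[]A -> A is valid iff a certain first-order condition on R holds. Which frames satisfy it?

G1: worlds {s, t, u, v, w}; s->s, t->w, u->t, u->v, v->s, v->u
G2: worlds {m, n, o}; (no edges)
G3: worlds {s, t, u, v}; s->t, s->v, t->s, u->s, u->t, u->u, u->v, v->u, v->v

G2

Frame correspondent (Sahlqvist): forall x forall y (Rxy -> Ryx) — i.e. symmetry.
G1: fails — Rut but not Rtu.
G2: ✓.
G3: fails — Rut but not Rtu.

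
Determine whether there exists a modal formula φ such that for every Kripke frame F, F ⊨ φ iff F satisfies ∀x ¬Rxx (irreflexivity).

Not definable by any modal formula

Modal frame validity is preserved under surjective bounded morphisms.
The 2-cycle (worlds a,b with a→b→a) is irreflexive, and the map sending every world to a single reflexive point • is a surjective bounded morphism (forth: every edge maps to (•,•); back: every world has a successor). So any modal formula valid on the 2-cycle is also valid on the reflexive point, which is not irreflexive.
So no modal formula (or set of formulas) defines exactly the irreflexive frames.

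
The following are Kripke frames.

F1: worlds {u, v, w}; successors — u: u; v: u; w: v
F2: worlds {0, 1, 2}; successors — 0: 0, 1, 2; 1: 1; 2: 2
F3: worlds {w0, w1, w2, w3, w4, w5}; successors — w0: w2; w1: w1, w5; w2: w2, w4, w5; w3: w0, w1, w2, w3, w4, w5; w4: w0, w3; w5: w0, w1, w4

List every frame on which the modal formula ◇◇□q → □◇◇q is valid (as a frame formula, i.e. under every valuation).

F1

This is the axiom for a generalized confluence (Geach) condition; its first-order frame correspondent is ∀x ∀y ∀z ((xR²y ∧ xRz) → ∃w (yRw ∧ zR²w)).
F1: satisfies the condition.
F2: fails — 0R²1, 0R2 but no w with 1Rw and 2R²w.
F3: fails — w1R²w0, w1Rw1 but no w with w0Rw and w1R²w.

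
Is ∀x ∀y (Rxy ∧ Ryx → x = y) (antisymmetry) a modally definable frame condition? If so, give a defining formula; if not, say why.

No

Modal frame validity is preserved under surjective bounded morphisms.
The 6-cycle (worlds 0,1,2,3,4,5 with 0→1→2→3→4→5→0) is antisymmetric. Sending even-indexed worlds to • and odd-indexed worlds to ∘ is a surjective bounded morphism onto the two-world frame with •↔∘, which is not antisymmetric.
Hence antisymmetry is not modally definable.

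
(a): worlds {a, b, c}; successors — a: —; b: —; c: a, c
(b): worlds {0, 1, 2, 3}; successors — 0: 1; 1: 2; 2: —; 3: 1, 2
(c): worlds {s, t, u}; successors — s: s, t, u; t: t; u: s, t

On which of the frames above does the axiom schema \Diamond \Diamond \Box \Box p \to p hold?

Frame correspondent (Sahlqvist): \forall x \forall y (x R^2 y \to \exists w (y R^2 w \wedge x = w)) — i.e. a generalized confluence (Geach) condition.
(a): fails — cR²a but no w with aR²w and c=w.
(b): fails — 0R²2 but no w with 2R²w and 0=w.
(c): fails — sR²t but no w with tR²w and s=w.
Valid on no frame.

none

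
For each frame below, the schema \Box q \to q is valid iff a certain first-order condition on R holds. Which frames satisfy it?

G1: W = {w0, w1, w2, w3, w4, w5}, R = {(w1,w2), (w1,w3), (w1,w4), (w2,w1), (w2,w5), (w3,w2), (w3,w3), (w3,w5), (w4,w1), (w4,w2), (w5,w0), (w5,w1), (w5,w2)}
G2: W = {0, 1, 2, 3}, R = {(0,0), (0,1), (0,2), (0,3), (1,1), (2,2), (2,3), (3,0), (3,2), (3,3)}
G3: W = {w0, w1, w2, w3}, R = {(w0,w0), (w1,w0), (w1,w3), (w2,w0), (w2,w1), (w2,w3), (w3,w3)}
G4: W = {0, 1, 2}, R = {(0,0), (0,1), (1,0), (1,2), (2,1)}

G2

Frame correspondent (Sahlqvist): \forall x Rxx — i.e. reflexivity.
G1: fails — world w0 does not see itself.
G2: satisfies the condition.
G3: fails — world w1 does not see itself.
G4: fails — world 1 does not see itself.
Valid on: G2.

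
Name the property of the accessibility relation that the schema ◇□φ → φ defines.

This is frame-equivalent to φ → □◇φ (substitute ¬φ for φ and contrapose).
Suppose φ→□◇φ is valid. Take Rxy and set V(φ)={x}. Then φ at x, so □◇φ at x, so ◇φ at y, so some z with Ryz has φ; z=x, i.e. Ryx.

symmetry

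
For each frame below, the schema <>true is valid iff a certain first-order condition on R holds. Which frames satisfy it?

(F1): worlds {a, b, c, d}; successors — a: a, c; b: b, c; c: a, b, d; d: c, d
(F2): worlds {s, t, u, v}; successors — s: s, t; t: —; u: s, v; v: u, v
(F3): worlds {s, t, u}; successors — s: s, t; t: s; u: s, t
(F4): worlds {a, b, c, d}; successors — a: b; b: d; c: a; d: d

The schema corresponds to seriality: forall x exists y Rxy.
(F1): satisfies the condition.
(F2): fails — world t has no successor.
(F3): satisfies the condition.
(F4): satisfies the condition.

(F1), (F3), (F4)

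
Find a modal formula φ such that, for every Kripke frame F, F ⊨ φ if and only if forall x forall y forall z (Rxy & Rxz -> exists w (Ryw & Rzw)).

A defining formula is ◇□p → □◇p (the .2 axiom).
Suppose ◇□p→□◇p is valid. Take Rxy, Rxz and set V(p)={w : Ryw}. Then □p at y so ◇□p at x, so □◇p at x, so ◇p at z, giving w with Rzw and Ryw.

◇□p → □◇p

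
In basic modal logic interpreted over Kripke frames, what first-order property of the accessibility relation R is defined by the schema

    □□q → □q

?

Suppose □□q→□q is valid. Take Rxy and set V(q)={w : xR²w}. Then □□q at x, so □q at x, so q at y, i.e. ∃z(Rxz∧Rzy).
Conversely, on a frame with density the schema holds at every world under every valuation.
So the correspondent is density.

density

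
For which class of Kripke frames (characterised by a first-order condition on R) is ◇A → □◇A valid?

the Euclidean property: ∀x ∀y ∀z (Rxy ∧ Rxz → Ryz)

This schema is the 5 axiom.
Its frame correspondent is the Euclidean property — ∀x ∀y ∀z (Rxy ∧ Rxz → Ryz).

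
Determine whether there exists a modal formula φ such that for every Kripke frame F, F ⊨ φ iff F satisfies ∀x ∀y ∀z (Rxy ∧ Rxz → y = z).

Yes: it is partial functionality, defined by the CD schema ◇p → □p.

Yes, by ◇p → □p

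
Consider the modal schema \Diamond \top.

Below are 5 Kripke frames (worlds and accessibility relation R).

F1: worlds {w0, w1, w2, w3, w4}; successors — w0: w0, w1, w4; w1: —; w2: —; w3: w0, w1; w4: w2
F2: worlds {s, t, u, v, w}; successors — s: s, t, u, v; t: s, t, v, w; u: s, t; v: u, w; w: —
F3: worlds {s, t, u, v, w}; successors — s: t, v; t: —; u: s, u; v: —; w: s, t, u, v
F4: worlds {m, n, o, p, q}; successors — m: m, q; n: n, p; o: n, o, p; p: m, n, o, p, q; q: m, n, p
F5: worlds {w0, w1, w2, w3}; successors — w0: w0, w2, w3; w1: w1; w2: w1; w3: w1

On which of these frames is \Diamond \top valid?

F4, F5

The schema corresponds to seriality: \forall x \exists y Rxy.
F1: fails — world w1 has no successor.
F2: fails — world w has no successor.
F3: fails — world t has no successor.
F4: holds.
F5: holds.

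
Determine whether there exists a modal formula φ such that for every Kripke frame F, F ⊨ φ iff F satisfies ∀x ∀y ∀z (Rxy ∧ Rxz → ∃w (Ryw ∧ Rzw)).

Yes, by ◇□p → □◇p

This is a Sahlqvist condition; the .2 axiom ◇□p → □◇p defines it.
Suppose ◇□p→□◇p is valid. Take Rxy, Rxz and set V(p)={w : Ryw}. Then □p at y so ◇□p at x, so □◇p at x, so ◇p at z, giving w with Rzw and Ryw.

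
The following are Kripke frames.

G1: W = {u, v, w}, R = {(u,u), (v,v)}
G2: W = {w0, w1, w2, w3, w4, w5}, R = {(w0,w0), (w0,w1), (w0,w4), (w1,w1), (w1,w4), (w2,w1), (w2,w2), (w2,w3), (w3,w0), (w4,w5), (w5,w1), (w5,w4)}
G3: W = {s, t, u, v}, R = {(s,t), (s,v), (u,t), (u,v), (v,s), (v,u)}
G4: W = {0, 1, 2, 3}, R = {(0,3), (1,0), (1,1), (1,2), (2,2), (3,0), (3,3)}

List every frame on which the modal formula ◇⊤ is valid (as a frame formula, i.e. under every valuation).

Frame correspondent (Sahlqvist): ∀x ∃y Rxy — i.e. seriality.
G1: fails — world w has no successor.
G2: satisfies the condition.
G3: fails — world t has no successor.
G4: satisfies the condition.
Valid on: G2, G4.

G2, G4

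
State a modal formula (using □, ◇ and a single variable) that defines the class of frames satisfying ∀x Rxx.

A defining formula is □ψ → ψ (the T axiom).
Suppose □ψ→ψ is valid. At any x set V(ψ)={w : Rxw}. Then □ψ holds at x, so ψ holds at x, i.e. Rxx.

□ψ → ψ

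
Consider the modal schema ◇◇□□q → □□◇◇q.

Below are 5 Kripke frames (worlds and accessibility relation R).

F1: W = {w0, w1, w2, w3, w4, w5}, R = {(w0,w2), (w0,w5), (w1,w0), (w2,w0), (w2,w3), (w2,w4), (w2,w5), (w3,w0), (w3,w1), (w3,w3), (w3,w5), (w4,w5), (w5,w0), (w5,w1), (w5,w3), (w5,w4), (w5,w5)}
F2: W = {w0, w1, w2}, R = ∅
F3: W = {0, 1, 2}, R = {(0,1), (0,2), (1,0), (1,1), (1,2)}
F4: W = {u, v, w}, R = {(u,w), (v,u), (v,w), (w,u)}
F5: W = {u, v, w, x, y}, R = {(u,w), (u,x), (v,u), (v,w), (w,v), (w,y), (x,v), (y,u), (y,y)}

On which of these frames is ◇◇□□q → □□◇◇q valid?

F1, F2

The schema corresponds to a generalized confluence (Geach) condition: ∀x ∀y ∀z ((xR²y ∧ xR²z) → ∃w (yR²w ∧ zR²w)).
F1: satisfies the condition.
F2: satisfies the condition.
F3: fails — 0R²0, 0R²2 but no w with 0R²w and 2R²w.
F4: fails — vR²u, vR²w but no t with uR²t and wR²t.
F5: fails — yR²u, yR²x but no t with uR²t and xR²t.
Valid on: F1, F2.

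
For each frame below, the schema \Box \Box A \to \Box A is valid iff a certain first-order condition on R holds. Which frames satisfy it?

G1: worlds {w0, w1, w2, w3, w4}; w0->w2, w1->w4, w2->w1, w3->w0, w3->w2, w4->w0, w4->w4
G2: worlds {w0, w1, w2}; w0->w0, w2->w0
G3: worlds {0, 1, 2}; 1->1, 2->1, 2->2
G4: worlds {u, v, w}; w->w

The schema corresponds to density: \forall x \forall y (Rxy \to \exists z (Rxz \wedge Rzy)).
G1: fails — Rw3w0 but no z with Rw3z and Rzw0.
G2: holds.
G3: holds.
G4: holds.

G2, G3, G4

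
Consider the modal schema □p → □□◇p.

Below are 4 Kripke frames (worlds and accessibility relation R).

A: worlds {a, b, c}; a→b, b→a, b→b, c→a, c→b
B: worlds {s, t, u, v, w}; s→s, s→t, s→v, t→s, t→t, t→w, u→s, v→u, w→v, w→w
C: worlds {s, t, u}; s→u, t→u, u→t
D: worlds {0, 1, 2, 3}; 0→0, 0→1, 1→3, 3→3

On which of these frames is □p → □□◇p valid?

A, C

This is the axiom for a generalized confluence (Geach) condition; its first-order frame correspondent is ∀x ∀z (xR²z → ∃w (xRw ∧ zRw)).
A: satisfies the condition.
B: fails — sR²v but no w* with sRw* and vRw*.
C: satisfies the condition.
D: fails — 0R²1 but no w with 0Rw and 1Rw.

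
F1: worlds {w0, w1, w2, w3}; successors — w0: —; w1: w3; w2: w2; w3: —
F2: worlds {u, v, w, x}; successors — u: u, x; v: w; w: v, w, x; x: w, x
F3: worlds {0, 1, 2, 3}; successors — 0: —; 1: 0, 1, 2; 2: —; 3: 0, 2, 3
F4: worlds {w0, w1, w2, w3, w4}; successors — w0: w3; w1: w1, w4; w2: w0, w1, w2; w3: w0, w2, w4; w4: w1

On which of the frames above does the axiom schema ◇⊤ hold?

Frame correspondent (Sahlqvist): ∀x ∃y Rxy — i.e. seriality.
F1: fails — world w0 has no successor.
F2: holds.
F3: fails — world 0 has no successor.
F4: holds.

F2, F4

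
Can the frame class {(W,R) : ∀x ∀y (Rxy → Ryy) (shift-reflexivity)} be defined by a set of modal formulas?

Yes — defined by □(□r → r)

The condition is shift-reflexivity. A defining modal formula is □(□r → r).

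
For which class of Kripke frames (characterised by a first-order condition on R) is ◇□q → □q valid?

The Euclidean property

This is frame-equivalent to ◇q → □◇q (substitute ¬q for q and contrapose).
Suppose ◇q→□◇q is valid. Take Rxy, Rxz and set V(q)={y}. Then ◇q at x, so □◇q at x, so ◇q at z, so some w with Rzw has q; w=y, i.e. Rzy. By symmetry of the argument, Ryz.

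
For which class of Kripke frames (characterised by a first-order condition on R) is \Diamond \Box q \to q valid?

This is a form of the B axiom.
Its frame correspondent is symmetry — \forall x \forall y (Rxy \to Ryx).

symmetry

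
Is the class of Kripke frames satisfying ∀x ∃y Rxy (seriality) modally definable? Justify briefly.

This is a Sahlqvist condition; the D axiom □q → ◇q defines it.

Yes, by □q → ◇q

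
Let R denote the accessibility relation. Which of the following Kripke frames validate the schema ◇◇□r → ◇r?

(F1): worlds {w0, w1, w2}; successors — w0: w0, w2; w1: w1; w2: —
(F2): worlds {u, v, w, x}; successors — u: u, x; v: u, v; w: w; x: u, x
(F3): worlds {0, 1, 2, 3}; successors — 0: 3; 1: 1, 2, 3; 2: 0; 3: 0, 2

Frame correspondent (Sahlqvist): ∀x ∀y (xR²y → ∃w (yRw ∧ xRw)) — i.e. a generalized confluence (Geach) condition.
(F1): fails — w0R²w2 but no w with w2Rw and w0Rw.
(F2): condition met.
(F3): fails — 0R²2 but no w with 2Rw and 0Rw.
Valid on: (F2).

(F2)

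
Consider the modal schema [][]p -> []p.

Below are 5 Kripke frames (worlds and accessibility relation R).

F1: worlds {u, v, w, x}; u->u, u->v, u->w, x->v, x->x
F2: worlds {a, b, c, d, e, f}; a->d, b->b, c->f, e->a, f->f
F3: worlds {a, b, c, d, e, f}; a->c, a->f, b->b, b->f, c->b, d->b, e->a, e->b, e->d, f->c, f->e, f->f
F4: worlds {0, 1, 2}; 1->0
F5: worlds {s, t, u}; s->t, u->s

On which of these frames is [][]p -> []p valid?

The schema corresponds to density: forall x forall y (Rxy -> exists z (Rxz & Rzy)).
F1: satisfies the condition.
F2: fails — Rea but no z with Rez and Rza.
F3: fails — Rea but no z with Rez and Rza.
F4: fails — R10 but no z with R1z and Rz0.
F5: fails — Rus but no z with Ruz and Rzs.
Valid on: F1.

F1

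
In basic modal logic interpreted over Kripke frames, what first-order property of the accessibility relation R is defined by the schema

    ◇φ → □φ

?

Partial functionality

Suppose ◇φ→□φ is valid. Take Rxy, Rxz and set V(φ)={y}. Then ◇φ at x, so □φ at x, so φ at z, i.e. z=y.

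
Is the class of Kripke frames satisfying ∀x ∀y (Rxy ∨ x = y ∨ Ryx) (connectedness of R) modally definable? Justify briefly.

Not definable by any modal formula

Any modally definable frame class is closed under disjoint unions.
Take 4 disjoint single-world reflexive frames: each is trivially connected, but their disjoint union has 4 worlds with no edge between distinct components, so it is not connected.
So no modal formula (or set of formulas) defines exactly the connected frames.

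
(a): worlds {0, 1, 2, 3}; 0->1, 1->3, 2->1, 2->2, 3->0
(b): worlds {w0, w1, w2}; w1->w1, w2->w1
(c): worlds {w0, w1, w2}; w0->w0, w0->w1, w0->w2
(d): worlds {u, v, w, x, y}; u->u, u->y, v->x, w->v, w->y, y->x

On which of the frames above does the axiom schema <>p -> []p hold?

This is the axiom for partial functionality; its first-order frame correspondent is forall x forall y forall z (Rxy & Rxz -> y = z).
(a): fails — 2 sees both 1 and 2.
(b): condition met.
(c): fails — w0 sees both w0 and w1.
(d): fails — u sees both u and y.
Valid on: (b).

(b)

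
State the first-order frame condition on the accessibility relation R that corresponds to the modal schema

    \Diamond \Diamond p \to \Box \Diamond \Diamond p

\forall x \forall y \forall z ((x R^2 y \wedge xRz) \to \exists w (y = w \wedge z R^2 w))

This is a Sahlqvist (Geach-type) schema ◇^2□^0p → □^1◇^2p.
First-order correspondent: \forall x \forall y \forall z ((x R^2 y \wedge xRz) \to \exists w (y = w \wedge z R^2 w)).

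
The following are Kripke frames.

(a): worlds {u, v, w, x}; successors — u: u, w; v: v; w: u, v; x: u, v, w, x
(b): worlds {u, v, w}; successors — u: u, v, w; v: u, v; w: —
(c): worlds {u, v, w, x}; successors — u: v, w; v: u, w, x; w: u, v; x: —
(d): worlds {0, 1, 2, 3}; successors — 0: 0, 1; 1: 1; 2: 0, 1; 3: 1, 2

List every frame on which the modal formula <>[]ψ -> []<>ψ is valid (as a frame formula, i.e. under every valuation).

(d)

This is the axiom for convergence; its first-order frame correspondent is forall x forall y forall z (Rxy & Rxz -> exists w (Ryw & Rzw)).
(a): fails — Rwu and Rwv but u and v have no common successor.
(b): fails — Ruv and Ruw but v and w have no common successor.
(c): fails — Rvw and Rvx but w and x have no common successor.
(d): satisfies the condition.
Valid on: (d).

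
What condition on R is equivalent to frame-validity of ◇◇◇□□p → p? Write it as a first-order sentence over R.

This is a Sahlqvist (Geach-type) schema ◇^3□^2p → □^0◇^0p.
Minimal-valuation argument: fix x; take any y with xR^3y and any z with xR^0z. Set V(p) to the set of worlds R-reachable from y in exactly 2 steps. Then □^2p holds at y, so the antecedent holds at x; validity forces ◇^0p at z, giving a w with zR^0w and yR^2w.
First-order correspondent: ∀x ∀y (xR³y → ∃w (yR²w ∧ x = w)).

∀x ∀y (xR³y → ∃w (yR²w ∧ x = w))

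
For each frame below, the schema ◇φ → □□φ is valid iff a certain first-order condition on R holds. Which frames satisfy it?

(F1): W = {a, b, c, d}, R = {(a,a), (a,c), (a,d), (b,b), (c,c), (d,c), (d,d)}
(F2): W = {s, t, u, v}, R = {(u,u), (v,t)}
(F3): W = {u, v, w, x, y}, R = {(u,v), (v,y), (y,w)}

Frame correspondent (Sahlqvist): ∀x ∀y ∀z ((xRy ∧ xR²z) → ∃w (y = w ∧ z = w)) — i.e. a generalized confluence (Geach) condition.
(F1): fails — aRa, aR²c but a ≠ c.
(F2): ✓.
(F3): fails — uRv, uR²y but v ≠ y.

(F2)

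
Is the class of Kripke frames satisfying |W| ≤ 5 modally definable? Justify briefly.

Modal frame validity is preserved under disjoint unions.
Any modal formula valid on each of 6 disjoint one-world frames is valid on their disjoint union (validity is preserved under disjoint unions). Each one-world frame has |W|=1≤5, but the union has |W|=6.
So the class is not modally definable.

No — not modally definable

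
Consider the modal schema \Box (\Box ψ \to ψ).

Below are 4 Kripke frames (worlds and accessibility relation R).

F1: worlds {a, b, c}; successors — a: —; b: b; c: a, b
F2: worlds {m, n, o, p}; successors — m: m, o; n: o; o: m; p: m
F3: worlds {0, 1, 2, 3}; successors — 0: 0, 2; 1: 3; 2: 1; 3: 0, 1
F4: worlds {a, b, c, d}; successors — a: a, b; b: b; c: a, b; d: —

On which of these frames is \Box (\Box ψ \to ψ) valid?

Frame correspondent (Sahlqvist): \forall x \forall y (Rxy \to Ryy) — i.e. shift-reflexivity.
F1: fails — Rca but not Raa.
F2: fails — Rno but not Roo.
F3: fails — R02 but not R22.
F4: condition met.
Valid on: F4.

F4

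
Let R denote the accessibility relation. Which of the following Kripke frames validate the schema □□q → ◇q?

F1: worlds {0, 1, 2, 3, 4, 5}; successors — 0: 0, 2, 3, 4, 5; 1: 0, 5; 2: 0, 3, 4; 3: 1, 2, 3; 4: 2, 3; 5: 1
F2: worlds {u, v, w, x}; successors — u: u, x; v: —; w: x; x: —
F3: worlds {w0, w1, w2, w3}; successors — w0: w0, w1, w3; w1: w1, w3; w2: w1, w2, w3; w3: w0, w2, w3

F3

This is the axiom for a generalized confluence (Geach) condition; its first-order frame correspondent is ∀x ∃w (xR²w ∧ xRw).
F1: fails — at 5 but no w with 5R²w and 5Rw.
F2: fails — at v but no t with vR²t and vRt.
F3: ✓.
Valid on: F3.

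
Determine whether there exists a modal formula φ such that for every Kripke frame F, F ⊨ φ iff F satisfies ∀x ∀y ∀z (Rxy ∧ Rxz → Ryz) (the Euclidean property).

Yes — defined by ◇p → □◇p

The condition is the Euclidean property. A defining modal formula is ◇p → □◇p.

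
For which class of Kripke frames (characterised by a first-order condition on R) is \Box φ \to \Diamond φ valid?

seriality

Suppose □φ→◇φ is valid. At any x set V(φ)=W. Then □φ at x, so ◇φ at x, so x has a successor.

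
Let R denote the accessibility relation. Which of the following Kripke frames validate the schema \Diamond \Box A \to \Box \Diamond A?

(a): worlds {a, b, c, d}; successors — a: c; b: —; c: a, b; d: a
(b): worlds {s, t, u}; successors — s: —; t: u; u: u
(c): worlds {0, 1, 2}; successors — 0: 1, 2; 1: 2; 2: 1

(b)

Frame correspondent (Sahlqvist): \forall x \forall y \forall z (Rxy \wedge Rxz \to \exists w (Ryw \wedge Rzw)) — i.e. convergence.
(a): fails — Rca and Rcb but a and b have no common successor.
(b): satisfies the condition.
(c): fails — R01 and R02 but 1 and 2 have no common successor.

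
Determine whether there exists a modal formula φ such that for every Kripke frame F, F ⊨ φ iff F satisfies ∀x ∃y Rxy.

Yes — defined by □p → ◇p

The condition is seriality. A defining modal formula is □p → ◇p.
Suppose □p→◇p is valid. At any x set V(p)=W. Then □p at x, so ◇p at x, so x has a successor.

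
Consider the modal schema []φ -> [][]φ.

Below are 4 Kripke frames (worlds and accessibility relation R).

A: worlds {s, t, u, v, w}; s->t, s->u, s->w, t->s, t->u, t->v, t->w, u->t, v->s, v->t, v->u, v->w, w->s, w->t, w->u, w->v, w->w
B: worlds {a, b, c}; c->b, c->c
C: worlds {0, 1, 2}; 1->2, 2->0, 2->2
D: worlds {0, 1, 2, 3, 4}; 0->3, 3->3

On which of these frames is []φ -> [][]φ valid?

Frame correspondent (Sahlqvist): forall x forall y forall z (Rxy & Ryz -> Rxz) — i.e. transitivity.
A: fails — Rtv and Rvt but not Rtt.
B: condition met.
C: fails — R12 and R20 but not R10.
D: condition met.

B, D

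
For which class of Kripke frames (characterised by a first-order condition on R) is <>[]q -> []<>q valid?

convergence

Suppose ◇□q→□◇q is valid. Take Rxy, Rxz and set V(q)={w : Ryw}. Then □q at y so ◇□q at x, so □◇q at x, so ◇q at z, giving w with Rzw and Ryw.
Conversely, any frame satisfying forall x forall y forall z (Rxy & Rxz -> exists w (Ryw & Rzw)) validates the schema.
So the correspondent is convergence.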